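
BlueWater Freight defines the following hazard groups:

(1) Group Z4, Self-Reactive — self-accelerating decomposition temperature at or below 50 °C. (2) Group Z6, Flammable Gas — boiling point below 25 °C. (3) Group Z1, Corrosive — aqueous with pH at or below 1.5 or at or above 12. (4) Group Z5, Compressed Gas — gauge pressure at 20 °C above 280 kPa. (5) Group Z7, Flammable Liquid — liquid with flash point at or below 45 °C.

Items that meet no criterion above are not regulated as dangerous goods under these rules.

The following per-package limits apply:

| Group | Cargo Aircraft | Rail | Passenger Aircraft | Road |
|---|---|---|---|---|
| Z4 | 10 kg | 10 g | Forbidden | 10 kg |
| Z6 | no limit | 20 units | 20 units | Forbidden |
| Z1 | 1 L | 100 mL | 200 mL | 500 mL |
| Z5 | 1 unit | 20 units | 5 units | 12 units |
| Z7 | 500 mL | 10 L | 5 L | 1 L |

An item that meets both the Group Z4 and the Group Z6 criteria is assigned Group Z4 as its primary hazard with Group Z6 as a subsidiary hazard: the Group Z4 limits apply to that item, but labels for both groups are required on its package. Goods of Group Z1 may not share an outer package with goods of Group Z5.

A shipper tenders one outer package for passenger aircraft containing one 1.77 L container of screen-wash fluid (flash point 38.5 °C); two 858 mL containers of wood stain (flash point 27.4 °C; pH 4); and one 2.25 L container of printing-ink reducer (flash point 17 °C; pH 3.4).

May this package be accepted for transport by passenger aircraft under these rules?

The screen-wash fluid has flash point 38.5 °C, which is ≤ 45 °C, so it is Group Z7 (Flammable Liquid).
Wood stain: flash point 27.4 °C ≤ 45 °C → Group Z7 (Flammable Liquid).
Flash point 17 °C meets the Group Z7 criterion (Flammable Liquid), so the printing-ink reducer is Group Z7.
Group Z7 net quantity: 1.77 L + (two 858 mL containers = 1.716 L) + 2.25 L = 5.736 L.
5.736 L > 5 L (passenger aircraft limit, Group Z7) — over the limit.

No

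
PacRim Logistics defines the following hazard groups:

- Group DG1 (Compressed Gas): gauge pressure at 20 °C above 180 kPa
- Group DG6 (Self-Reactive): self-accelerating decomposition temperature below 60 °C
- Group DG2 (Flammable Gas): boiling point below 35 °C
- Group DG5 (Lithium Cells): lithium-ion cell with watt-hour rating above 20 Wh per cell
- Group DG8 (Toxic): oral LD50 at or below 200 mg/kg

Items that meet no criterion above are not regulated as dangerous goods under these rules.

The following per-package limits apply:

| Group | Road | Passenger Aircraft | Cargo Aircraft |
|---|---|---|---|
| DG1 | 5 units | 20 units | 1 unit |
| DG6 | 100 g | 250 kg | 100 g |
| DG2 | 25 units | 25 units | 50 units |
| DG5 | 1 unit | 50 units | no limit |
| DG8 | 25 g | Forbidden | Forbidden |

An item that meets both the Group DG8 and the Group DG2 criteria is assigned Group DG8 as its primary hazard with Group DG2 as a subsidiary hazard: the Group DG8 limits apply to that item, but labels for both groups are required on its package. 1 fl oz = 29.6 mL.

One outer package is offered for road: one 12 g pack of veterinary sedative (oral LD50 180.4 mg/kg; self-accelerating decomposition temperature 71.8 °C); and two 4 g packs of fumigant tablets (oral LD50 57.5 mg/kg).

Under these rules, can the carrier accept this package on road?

Yes

Oral LD50 180.4 mg/kg meets the Group DG8 criterion (Toxic), so the veterinary sedative is Group DG8.
Fumigant tablets: oral LD50 57.5 mg/kg ≤ 200 mg/kg → Group DG8 (Toxic).
Total Group DG8: 12 g + (two 4 g packs = 8 g) = 20 g.
20 g ≤ 25 g (road limit, Group DG8) — within limit.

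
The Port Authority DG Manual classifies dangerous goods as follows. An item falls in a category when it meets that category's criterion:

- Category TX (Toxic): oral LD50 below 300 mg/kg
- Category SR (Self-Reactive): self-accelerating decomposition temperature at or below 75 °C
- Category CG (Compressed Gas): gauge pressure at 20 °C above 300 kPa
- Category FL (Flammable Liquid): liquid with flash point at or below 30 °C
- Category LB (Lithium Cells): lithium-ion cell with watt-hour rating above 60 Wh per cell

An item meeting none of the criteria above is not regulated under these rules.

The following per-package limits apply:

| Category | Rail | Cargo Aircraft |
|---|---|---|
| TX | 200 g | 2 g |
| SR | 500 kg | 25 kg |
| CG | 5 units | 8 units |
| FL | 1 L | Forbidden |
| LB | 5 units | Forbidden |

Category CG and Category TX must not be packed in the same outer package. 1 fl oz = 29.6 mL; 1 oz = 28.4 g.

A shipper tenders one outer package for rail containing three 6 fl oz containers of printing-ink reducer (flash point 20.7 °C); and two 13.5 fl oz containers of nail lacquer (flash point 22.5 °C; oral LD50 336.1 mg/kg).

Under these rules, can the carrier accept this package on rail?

Flash point 20.7 °C meets the Category FL criterion (Flammable Liquid), so the printing-ink reducer is Category FL.
Flash point 22.5 °C meets the Category FL criterion (Flammable Liquid), so the nail lacquer is Category FL.
Total Category FL: (three 6 fl oz containers = 532.8 mL) + (two 13.5 fl oz containers = 799.2 mL) = 1.332 L.
1.332 L exceeds the rail limit of 1 L for Category FL.

No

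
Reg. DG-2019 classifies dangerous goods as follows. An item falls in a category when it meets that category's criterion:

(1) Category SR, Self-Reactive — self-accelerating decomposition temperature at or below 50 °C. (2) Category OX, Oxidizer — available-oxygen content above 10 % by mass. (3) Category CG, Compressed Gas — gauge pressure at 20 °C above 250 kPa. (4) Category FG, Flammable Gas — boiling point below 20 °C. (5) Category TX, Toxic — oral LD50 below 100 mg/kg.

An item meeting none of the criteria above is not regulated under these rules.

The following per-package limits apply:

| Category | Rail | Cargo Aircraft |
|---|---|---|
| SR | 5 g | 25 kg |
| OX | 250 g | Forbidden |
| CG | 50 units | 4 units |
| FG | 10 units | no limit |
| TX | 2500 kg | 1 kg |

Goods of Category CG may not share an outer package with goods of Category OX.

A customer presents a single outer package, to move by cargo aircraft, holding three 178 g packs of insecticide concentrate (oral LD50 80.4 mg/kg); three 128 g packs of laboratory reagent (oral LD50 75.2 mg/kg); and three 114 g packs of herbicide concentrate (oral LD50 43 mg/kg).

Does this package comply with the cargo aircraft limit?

No

Insecticide concentrate: oral LD50 80.4 mg/kg < 100 mg/kg → Category TX (Toxic).
With oral LD50 75.2 mg/kg (< 100 mg/kg), the laboratory reagent falls in Category TX.
With oral LD50 43 mg/kg (< 100 mg/kg), the herbicide concentrate falls in Category TX.
Total Category TX: (three 178 g packs = 534 g) + (three 128 g packs = 384 g) + (three 114 g packs = 342 g) = 1.26 kg.
1.26 kg exceeds the cargo aircraft limit of 1 kg for Category TX.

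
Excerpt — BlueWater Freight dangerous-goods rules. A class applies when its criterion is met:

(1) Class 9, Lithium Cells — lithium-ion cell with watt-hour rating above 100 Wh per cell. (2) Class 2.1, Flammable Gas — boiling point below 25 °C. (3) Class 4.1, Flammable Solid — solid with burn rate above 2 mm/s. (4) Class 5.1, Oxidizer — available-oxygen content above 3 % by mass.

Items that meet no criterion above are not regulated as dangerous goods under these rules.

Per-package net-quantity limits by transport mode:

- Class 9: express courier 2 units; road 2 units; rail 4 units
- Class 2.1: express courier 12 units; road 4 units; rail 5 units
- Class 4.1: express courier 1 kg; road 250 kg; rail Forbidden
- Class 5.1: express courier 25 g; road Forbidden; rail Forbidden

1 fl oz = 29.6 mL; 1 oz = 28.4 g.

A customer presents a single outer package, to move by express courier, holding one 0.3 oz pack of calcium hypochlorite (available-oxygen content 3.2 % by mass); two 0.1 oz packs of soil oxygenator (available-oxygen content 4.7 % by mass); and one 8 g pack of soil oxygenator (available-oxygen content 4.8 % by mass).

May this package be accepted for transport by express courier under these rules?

With available-oxygen content 3.2 % by mass (> 3 % by mass), the calcium hypochlorite falls in Class 5.1.
Available-oxygen content 4.7 % by mass meets the Class 5.1 criterion (Oxidizer), so the soil oxygenator is Class 5.1.
Soil oxygenator: available-oxygen content 4.8 % by mass > 3 % by mass → Class 5.1 (Oxidizer).
Total Class 5.1: (one 0.3 oz pack = 8.52 g) + (two 0.1 oz packs = 5.68 g) + 8 g = 22.2 g.
22.2 g is within the express courier limit of 25 g for Class 5.1.

Yes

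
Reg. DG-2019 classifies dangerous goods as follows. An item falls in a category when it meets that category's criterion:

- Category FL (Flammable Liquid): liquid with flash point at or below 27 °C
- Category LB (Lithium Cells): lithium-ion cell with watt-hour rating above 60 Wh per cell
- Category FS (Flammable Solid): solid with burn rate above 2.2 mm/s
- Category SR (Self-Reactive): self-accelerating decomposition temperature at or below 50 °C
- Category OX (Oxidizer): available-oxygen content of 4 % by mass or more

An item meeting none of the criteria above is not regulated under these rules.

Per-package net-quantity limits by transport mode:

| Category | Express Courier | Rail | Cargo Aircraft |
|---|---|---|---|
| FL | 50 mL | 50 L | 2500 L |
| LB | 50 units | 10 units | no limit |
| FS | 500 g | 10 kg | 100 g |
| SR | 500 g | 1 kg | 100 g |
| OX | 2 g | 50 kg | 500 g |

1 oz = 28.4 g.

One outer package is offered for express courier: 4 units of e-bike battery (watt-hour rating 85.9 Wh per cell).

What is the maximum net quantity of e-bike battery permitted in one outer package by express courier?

The e-bike battery has watt-hour rating 85.9 Wh per cell, which is > 60 Wh per cell, so it is Category LB (Lithium Cells).
The express courier limit for Category LB is 50 units.

50 units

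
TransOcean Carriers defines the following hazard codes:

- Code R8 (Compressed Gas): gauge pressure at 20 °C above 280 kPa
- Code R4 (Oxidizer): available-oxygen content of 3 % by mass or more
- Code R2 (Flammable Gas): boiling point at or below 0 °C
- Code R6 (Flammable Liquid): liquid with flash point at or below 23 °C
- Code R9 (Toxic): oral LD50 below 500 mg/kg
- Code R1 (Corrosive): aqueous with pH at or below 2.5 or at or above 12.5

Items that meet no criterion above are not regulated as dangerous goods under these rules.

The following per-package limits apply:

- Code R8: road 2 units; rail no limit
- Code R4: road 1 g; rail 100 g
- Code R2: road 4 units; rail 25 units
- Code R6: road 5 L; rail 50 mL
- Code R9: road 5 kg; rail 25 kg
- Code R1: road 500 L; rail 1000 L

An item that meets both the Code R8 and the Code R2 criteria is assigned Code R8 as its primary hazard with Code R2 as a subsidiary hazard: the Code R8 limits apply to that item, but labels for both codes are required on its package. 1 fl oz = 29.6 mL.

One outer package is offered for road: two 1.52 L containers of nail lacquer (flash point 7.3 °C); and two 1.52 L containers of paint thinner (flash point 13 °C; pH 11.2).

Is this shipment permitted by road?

The nail lacquer has flash point 7.3 °C, which is ≤ 23 °C, so it is Code R6 (Flammable Liquid).
Paint thinner: flash point 13 °C ≤ 23 °C → Code R6 (Flammable Liquid).
Total Code R6: (two 1.52 L containers = 3.04 L) + (two 1.52 L containers = 3.04 L) = 6.08 L.
That exceeds the Code R6 road limit of 5 L.

No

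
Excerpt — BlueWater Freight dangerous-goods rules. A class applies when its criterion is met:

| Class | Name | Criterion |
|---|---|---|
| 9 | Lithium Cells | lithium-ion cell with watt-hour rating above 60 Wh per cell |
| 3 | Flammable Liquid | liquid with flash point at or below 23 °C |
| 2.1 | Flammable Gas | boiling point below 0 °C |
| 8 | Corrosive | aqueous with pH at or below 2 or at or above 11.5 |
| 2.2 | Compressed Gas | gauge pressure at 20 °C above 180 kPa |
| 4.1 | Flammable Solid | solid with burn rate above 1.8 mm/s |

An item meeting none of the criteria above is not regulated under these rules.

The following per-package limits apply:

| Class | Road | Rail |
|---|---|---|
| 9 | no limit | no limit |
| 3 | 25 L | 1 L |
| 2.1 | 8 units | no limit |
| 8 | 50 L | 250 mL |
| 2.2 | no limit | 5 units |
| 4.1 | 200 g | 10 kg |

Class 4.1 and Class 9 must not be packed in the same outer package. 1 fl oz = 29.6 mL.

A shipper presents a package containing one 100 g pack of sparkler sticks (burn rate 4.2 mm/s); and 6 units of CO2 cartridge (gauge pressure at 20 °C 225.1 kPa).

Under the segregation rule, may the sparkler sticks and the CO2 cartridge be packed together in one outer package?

Burn rate 4.2 mm/s meets the Class 4.1 criterion (Flammable Solid), so the sparkler sticks are Class 4.1.
The CO2 cartridge has gauge pressure at 20 °C 225.1 kPa, which is > 180 kPa, so it is Class 2.2 (Compressed Gas).
No segregation rule bars Class 4.1 with Class 2.2.

Yes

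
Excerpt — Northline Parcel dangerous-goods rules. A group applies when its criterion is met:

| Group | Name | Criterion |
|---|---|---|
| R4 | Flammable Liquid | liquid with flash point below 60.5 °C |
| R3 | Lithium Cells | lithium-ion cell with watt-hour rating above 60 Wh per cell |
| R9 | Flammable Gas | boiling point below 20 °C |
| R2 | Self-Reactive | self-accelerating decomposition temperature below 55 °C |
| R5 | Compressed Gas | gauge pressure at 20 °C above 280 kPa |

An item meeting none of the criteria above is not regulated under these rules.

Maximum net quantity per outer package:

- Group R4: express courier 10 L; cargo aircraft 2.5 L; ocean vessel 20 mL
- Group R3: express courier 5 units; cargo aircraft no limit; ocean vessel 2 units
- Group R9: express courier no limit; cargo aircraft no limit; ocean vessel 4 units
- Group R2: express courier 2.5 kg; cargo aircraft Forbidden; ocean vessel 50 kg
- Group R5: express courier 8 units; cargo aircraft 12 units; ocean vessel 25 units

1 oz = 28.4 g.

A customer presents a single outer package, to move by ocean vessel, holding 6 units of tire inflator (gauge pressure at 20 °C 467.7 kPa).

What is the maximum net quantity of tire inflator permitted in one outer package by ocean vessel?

25 units

The tire inflator has gauge pressure at 20 °C 467.7 kPa, which is > 280 kPa, so it is Group R5 (Compressed Gas).
The ocean vessel limit for Group R5 is 25 units.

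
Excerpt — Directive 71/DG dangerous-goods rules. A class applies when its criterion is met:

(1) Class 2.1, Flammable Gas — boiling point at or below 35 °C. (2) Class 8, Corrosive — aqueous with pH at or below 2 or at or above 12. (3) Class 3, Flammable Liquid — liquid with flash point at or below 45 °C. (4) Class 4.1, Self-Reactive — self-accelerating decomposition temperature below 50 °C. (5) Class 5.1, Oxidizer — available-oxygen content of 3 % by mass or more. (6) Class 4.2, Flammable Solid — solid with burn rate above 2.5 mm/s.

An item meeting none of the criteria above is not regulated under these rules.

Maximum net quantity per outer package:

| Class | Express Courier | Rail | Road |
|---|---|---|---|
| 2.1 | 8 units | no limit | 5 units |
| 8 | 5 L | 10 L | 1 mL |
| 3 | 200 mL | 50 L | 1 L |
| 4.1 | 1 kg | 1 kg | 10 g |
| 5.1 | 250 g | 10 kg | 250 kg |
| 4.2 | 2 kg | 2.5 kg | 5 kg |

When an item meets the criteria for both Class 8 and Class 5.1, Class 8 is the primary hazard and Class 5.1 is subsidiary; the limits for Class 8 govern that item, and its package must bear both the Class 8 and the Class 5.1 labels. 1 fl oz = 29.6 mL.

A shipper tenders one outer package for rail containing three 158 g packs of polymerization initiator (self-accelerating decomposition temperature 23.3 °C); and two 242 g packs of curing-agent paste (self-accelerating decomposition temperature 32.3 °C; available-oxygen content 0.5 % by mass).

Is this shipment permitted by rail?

The polymerization initiator has self-accelerating decomposition temperature 23.3 °C, which is < 50 °C, so it is Class 4.1 (Self-Reactive).
Curing-agent paste: self-accelerating decomposition temperature 32.3 °C < 50 °C → Class 4.1 (Self-Reactive).
Total Class 4.1: (three 158 g packs = 474 g) + (two 242 g packs = 484 g) = 958 g.
958 g is within the rail limit of 1 kg for Class 4.1.

Yes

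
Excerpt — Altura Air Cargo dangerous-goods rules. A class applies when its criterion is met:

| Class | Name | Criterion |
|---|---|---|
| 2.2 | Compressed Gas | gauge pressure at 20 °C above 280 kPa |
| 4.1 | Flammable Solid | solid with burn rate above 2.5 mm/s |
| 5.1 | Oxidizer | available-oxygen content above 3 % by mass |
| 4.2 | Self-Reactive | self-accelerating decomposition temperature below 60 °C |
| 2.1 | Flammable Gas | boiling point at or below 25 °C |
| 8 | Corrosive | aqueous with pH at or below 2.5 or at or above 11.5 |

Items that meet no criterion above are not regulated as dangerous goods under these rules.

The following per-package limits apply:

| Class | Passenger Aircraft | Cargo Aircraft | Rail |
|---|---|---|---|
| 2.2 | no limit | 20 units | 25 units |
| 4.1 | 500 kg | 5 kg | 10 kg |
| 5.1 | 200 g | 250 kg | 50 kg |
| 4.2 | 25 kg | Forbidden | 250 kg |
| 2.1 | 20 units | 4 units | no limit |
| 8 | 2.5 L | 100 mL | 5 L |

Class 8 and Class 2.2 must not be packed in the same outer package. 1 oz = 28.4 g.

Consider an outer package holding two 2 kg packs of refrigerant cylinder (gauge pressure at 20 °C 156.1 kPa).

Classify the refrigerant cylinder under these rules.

gauge pressure at 20 °C 156.1 kPa is not above 280 kPa, so Class 2.2 does not apply.
No criterion is met, so the item is not regulated.

Not regulated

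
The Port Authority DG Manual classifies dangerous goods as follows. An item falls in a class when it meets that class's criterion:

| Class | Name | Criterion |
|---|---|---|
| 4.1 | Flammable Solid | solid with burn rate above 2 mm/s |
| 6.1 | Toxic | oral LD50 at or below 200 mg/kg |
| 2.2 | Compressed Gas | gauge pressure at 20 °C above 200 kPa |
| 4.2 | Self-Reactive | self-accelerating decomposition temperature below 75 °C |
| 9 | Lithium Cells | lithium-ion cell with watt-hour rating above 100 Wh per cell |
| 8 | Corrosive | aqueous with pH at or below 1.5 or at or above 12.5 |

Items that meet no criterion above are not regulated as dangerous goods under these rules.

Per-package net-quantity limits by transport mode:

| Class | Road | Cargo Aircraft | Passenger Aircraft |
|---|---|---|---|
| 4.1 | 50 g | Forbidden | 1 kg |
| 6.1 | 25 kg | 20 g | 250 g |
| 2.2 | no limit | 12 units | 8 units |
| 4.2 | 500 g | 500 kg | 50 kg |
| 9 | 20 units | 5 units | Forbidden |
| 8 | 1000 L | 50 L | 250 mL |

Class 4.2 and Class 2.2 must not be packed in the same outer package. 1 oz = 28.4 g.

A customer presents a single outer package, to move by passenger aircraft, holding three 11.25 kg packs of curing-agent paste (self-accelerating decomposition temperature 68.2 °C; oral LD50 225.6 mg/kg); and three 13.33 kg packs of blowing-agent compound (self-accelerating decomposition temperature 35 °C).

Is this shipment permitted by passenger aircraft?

With self-accelerating decomposition temperature 68.2 °C (< 75 °C), the curing-agent paste falls in Class 4.2.
Blowing-agent compound: self-accelerating decomposition temperature 35 °C < 75 °C → Class 4.2 (Self-Reactive).
Class 4.2 net quantity: (three 11.25 kg packs = 33.75 kg) + (three 13.33 kg packs = 39.99 kg) = 73.74 kg.
73.74 kg > 50 kg (passenger aircraft limit, Class 4.2) — over the limit.

No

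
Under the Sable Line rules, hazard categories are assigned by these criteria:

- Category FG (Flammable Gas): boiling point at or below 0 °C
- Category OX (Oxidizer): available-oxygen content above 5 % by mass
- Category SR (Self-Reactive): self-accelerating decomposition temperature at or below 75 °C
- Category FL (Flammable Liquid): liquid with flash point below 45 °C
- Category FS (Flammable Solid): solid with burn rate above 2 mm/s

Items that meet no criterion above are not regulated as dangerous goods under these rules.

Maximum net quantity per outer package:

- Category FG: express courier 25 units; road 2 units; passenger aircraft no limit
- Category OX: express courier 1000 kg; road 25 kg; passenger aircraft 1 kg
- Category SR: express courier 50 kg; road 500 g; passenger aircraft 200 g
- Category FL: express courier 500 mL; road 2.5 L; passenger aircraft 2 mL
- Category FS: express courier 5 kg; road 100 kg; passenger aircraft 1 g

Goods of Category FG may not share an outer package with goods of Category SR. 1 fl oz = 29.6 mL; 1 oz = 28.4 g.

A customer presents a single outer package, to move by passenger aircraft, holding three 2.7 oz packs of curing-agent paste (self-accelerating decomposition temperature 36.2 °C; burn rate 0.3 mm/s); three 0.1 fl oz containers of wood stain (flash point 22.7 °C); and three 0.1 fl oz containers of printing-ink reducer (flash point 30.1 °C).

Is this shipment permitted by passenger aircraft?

Self-accelerating decomposition temperature 36.2 °C meets the Category SR criterion (Self-Reactive), so the curing-agent paste is Category SR.
With flash point 22.7 °C (< 45 °C), the wood stain falls in Category FL.
With flash point 30.1 °C (< 45 °C), the printing-ink reducer falls in Category FL.
Total Category FL: (three 0.1 fl oz containers = 8.88 mL) + (three 0.1 fl oz containers = 8.88 mL) = 17.76 mL.
17.76 mL > 2 mL (passenger aircraft limit, Category FL) — over the limit.
Category SR quantity: three 2.7 oz packs = 230.04 g.
That exceeds the Category SR passenger aircraft limit of 200 g.
The segregation rule (Category FG with Category SR) does not apply to Category FL with Category SR.

No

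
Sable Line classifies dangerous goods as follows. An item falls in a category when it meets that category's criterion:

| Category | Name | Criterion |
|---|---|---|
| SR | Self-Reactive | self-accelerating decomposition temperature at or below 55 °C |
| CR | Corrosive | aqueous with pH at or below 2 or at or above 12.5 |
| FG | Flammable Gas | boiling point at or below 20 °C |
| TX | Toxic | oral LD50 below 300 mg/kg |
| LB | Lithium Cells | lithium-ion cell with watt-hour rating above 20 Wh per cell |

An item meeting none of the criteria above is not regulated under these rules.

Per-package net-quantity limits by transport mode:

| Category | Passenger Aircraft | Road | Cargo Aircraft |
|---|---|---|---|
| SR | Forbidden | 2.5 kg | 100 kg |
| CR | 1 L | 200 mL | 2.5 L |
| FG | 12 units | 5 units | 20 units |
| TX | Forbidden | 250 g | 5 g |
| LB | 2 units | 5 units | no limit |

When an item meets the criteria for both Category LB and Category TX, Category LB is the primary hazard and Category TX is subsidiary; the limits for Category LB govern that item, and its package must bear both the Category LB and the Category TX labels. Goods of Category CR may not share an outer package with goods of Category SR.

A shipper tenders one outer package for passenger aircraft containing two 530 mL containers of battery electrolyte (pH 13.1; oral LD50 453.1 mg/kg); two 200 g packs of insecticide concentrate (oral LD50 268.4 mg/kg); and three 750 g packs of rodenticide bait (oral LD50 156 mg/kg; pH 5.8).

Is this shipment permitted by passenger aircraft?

Battery electrolyte: pH 13.1 ≥ 12.5 → Category CR (Corrosive).
Oral LD50 268.4 mg/kg meets the Category TX criterion (Toxic), so the insecticide concentrate is Category TX.
Rodenticide bait: oral LD50 156 mg/kg < 300 mg/kg → Category TX (Toxic).
Category TX net quantity: (two 200 g packs = 400 g) + (three 750 g packs = 2.25 kg) = 2.65 kg.
Category TX is Forbidden by passenger aircraft.
Category CR quantity: two 530 mL containers = 1.06 L.
1.06 L exceeds the passenger aircraft limit of 1 L for Category CR.
The segregation rule (Category CR with Category SR) does not apply to Category TX with Category CR.

No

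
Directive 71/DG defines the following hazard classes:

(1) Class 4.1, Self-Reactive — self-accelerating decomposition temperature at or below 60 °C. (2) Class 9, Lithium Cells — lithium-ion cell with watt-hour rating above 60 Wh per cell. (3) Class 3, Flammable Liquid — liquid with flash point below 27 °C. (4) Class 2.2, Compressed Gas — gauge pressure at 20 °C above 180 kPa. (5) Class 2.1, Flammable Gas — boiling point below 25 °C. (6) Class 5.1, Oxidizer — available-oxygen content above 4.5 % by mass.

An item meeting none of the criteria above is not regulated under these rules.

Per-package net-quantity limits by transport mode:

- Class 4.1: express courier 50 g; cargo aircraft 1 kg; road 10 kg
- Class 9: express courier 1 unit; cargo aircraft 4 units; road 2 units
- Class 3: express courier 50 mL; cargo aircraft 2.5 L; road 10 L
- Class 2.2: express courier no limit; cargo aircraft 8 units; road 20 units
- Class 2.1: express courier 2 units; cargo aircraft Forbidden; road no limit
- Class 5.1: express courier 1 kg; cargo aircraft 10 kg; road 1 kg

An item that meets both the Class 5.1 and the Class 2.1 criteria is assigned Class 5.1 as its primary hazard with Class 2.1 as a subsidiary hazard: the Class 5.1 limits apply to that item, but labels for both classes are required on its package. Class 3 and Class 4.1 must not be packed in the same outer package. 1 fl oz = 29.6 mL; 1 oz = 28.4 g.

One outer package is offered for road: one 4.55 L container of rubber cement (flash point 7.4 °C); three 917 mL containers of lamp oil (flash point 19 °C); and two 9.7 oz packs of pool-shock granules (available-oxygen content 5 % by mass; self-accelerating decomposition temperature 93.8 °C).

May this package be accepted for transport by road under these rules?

Yes

With flash point 7.4 °C (< 27 °C), the rubber cement falls in Class 3.
Flash point 19 °C meets the Class 3 criterion (Flammable Liquid), so the lamp oil is Class 3.
The pool-shock granules have available-oxygen content 5 % by mass, which is > 4.5 % by mass, so they are Class 5.1 (Oxidizer).
Class 3 net quantity: 4.55 L + (three 917 mL containers = 2.751 L) = 7.301 L.
7.301 L ≤ 10 L (road limit, Class 3) — within limit.
Class 5.1 quantity: two 9.7 oz packs = 550.96 g.
550.96 g is within the road limit of 1 kg for Class 5.1.
The segregation rule (Class 3 with Class 4.1) does not apply to Class 3 with Class 5.1.
Every hazard class is within its road limit and no segregation rule is violated.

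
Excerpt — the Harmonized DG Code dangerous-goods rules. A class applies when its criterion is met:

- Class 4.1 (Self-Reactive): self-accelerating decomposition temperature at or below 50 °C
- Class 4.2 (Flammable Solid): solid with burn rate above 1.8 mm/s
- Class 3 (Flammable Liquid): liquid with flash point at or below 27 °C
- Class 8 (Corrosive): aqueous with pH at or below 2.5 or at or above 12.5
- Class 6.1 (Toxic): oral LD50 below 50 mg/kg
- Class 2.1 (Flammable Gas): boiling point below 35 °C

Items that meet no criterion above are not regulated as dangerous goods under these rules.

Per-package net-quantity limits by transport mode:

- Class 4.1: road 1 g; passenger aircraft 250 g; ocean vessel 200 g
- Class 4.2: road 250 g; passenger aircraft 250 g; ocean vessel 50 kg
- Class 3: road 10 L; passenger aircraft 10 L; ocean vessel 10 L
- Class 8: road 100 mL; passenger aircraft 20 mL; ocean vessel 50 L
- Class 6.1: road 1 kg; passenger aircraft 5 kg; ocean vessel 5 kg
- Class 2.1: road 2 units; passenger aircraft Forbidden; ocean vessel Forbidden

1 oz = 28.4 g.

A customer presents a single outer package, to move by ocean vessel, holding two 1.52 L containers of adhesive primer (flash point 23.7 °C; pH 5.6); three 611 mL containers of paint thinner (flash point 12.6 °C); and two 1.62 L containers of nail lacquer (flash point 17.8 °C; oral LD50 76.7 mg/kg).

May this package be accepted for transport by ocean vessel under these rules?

With flash point 23.7 °C (≤ 27 °C), the adhesive primer falls in Class 3.
Paint thinner: flash point 12.6 °C ≤ 27 °C → Class 3 (Flammable Liquid).
With flash point 17.8 °C (≤ 27 °C), the nail lacquer falls in Class 3.
Class 3 net quantity: (two 1.52 L containers = 3.04 L) + (three 611 mL containers = 1.833 L) + (two 1.62 L containers = 3.24 L) = 8.113 L.
8.113 L ≤ 10 L (ocean vessel limit, Class 3) — within limit.

Yes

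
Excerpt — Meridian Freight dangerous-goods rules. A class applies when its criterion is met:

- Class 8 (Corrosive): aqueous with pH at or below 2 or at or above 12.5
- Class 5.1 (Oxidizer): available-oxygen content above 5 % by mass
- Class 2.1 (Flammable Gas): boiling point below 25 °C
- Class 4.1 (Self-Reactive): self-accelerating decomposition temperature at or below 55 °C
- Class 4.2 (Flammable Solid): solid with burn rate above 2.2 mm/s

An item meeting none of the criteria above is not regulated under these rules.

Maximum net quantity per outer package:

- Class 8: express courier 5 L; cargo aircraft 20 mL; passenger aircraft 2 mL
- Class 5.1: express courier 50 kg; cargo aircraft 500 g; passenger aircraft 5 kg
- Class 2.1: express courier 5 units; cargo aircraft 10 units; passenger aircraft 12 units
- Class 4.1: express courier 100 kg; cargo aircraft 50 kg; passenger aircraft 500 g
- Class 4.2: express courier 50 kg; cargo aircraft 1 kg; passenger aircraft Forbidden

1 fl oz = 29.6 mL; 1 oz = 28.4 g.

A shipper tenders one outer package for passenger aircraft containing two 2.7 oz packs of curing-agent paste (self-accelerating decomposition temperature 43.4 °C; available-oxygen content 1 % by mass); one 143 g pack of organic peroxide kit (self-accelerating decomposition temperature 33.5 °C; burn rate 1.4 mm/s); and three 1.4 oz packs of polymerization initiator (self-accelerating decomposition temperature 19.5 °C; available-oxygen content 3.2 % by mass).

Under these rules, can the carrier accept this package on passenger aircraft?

Self-accelerating decomposition temperature 43.4 °C meets the Class 4.1 criterion (Self-Reactive), so the curing-agent paste is Class 4.1.
The organic peroxide kit has self-accelerating decomposition temperature 33.5 °C, which is ≤ 55 °C, so it is Class 4.1 (Self-Reactive).
Self-accelerating decomposition temperature 19.5 °C meets the Class 4.1 criterion (Self-Reactive), so the polymerization initiator is Class 4.1.
Total Class 4.1: (two 2.7 oz packs = 153.36 g) + 143 g + (three 1.4 oz packs = 119.28 g) = 415.64 g.
That is within the Class 4.1 passenger aircraft limit of 500 g.

Yes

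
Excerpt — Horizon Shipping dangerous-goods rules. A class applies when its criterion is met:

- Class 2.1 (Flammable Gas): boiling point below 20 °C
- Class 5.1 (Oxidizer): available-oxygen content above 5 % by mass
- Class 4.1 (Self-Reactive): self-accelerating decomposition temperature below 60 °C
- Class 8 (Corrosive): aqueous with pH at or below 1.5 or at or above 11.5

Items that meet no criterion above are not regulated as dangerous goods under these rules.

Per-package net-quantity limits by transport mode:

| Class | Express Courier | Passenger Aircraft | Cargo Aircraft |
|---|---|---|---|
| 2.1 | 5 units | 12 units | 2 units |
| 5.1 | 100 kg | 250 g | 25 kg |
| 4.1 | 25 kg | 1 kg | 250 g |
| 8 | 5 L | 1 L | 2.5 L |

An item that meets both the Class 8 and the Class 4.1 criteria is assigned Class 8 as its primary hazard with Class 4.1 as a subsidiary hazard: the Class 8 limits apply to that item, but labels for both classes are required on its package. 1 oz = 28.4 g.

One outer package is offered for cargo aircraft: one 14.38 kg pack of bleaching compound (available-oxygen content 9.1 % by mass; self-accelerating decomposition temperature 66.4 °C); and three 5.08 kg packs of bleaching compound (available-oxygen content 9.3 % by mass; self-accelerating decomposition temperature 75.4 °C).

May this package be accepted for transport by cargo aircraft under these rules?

No

Available-oxygen content 9.1 % by mass meets the Class 5.1 criterion (Oxidizer), so the bleaching compound is Class 5.1.
With available-oxygen content 9.3 % by mass (> 5 % by mass), the bleaching compound falls in Class 5.1.
Class 5.1 net quantity: 14.38 kg + (three 5.08 kg packs = 15.24 kg) = 29.62 kg.
That exceeds the Class 5.1 cargo aircraft limit of 25 kg.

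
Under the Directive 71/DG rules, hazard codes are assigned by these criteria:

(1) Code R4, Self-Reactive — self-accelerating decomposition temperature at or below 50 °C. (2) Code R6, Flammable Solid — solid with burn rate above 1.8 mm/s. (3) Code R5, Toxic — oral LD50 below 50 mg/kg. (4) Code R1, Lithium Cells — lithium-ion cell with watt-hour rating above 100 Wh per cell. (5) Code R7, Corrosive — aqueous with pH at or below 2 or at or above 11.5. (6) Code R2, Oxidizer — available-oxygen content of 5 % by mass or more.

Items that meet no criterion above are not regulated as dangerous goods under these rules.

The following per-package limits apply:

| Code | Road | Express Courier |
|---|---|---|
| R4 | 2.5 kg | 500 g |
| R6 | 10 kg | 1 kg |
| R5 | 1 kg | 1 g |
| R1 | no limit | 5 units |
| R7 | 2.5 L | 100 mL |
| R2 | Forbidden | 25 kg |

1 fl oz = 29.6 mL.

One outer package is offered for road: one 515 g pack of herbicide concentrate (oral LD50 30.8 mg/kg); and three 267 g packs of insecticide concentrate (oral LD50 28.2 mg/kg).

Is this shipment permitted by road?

No

Herbicide concentrate: oral LD50 30.8 mg/kg < 50 mg/kg → Code R5 (Toxic).
With oral LD50 28.2 mg/kg (< 50 mg/kg), the insecticide concentrate falls in Code R5.
Code R5 net quantity: 515 g + (three 267 g packs = 801 g) = 1.316 kg.
1.316 kg > 1 kg (road limit, Code R5) — over the limit.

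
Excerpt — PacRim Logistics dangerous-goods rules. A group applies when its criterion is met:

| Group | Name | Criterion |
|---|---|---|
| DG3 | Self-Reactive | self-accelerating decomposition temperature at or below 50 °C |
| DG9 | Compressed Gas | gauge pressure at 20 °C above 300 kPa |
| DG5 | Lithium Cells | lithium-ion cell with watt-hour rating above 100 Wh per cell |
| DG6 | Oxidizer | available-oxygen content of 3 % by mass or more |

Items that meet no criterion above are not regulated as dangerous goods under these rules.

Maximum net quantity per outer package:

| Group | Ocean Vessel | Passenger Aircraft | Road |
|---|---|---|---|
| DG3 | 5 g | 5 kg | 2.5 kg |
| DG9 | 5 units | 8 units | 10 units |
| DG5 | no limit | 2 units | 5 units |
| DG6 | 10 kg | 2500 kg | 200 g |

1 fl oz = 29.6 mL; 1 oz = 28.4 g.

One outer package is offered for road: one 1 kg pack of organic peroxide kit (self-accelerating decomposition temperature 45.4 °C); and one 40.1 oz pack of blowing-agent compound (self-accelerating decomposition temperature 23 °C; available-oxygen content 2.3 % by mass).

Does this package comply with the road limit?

Yes

Organic peroxide kit: self-accelerating decomposition temperature 45.4 °C ≤ 50 °C → Group DG3 (Self-Reactive).
The blowing-agent compound has self-accelerating decomposition temperature 23 °C, which is ≤ 50 °C, so it is Group DG3 (Self-Reactive).
Total Group DG3: 1 kg + (one 40.1 oz pack = 1138.84 g) = 2138.84 g.
That is within the Group DG3 road limit of 2.5 kg.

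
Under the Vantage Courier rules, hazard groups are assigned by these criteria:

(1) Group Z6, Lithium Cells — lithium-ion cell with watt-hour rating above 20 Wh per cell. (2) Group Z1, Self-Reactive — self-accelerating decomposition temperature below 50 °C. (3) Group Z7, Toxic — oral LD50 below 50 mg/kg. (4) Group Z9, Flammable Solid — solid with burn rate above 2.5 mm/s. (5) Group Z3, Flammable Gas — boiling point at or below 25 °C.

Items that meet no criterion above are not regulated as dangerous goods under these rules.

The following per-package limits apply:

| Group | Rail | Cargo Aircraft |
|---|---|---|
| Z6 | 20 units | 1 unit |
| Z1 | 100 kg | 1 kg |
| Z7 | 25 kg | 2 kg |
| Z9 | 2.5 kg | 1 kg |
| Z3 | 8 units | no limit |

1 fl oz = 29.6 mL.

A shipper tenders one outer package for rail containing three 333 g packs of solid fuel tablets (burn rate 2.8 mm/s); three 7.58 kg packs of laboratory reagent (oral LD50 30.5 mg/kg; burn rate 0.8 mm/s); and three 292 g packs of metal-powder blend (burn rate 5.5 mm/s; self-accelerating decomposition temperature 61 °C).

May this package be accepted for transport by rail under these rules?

With burn rate 2.8 mm/s (> 2.5 mm/s), the solid fuel tablets fall in Group Z9.
Laboratory reagent: oral LD50 30.5 mg/kg < 50 mg/kg → Group Z7 (Toxic).
The metal-powder blend has burn rate 5.5 mm/s, which is > 2.5 mm/s, so it is Group Z9 (Flammable Solid).
Group Z9 net quantity: (three 333 g packs = 999 g) + (three 292 g packs = 876 g) = 1.875 kg.
1.875 kg ≤ 2.5 kg (rail limit, Group Z9) — within limit.
Group Z7 quantity: three 7.58 kg packs = 22.74 kg.
22.74 kg is within the rail limit of 25 kg for Group Z7.
Every hazard group is within its rail limit and no segregation rule is violated.

Yes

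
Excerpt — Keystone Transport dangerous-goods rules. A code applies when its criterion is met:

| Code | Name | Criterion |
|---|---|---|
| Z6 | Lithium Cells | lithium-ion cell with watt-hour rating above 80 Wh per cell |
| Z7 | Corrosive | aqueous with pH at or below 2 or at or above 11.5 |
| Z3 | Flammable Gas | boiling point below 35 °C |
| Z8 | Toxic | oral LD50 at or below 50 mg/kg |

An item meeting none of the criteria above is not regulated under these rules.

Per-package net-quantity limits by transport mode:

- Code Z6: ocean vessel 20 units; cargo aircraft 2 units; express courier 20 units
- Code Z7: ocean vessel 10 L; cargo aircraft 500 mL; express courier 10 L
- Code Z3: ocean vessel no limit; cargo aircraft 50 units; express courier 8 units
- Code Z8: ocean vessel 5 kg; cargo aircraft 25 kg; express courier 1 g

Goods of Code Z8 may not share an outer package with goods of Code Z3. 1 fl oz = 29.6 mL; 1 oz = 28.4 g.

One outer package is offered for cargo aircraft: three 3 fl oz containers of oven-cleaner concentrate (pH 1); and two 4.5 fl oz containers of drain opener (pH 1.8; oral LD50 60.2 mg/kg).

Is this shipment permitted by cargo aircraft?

No

pH 1 meets the Code Z7 criterion (Corrosive), so the oven-cleaner concentrate is Code Z7.
The drain opener has pH 1.8, which is ≤ 2, so it is Code Z7 (Corrosive).
Total Code Z7: (three 3 fl oz containers = 266.4 mL) + (two 4.5 fl oz containers = 266.4 mL) = 532.8 mL.
532.8 mL exceeds the cargo aircraft limit of 500 mL for Code Z7.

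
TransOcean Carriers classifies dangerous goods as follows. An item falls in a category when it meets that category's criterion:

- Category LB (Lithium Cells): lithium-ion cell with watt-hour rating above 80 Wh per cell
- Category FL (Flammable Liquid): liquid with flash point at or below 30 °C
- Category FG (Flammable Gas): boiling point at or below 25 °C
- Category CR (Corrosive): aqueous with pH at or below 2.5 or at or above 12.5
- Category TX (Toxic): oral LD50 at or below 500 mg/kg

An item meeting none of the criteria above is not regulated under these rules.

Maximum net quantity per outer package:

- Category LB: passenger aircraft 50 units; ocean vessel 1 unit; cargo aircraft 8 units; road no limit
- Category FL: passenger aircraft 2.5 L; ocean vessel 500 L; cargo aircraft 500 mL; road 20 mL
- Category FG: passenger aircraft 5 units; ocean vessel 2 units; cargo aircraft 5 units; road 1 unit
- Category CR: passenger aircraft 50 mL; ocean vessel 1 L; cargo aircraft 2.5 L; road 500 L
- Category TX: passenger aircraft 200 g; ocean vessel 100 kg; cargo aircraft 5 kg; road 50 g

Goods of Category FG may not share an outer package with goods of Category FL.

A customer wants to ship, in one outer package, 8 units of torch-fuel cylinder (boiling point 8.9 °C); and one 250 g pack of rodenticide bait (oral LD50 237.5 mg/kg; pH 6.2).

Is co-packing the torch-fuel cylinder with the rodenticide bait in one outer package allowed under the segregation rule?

With boiling point 8.9 °C (≤ 25 °C), the torch-fuel cylinder falls in Category FG.
With oral LD50 237.5 mg/kg (≤ 500 mg/kg), the rodenticide bait falls in Category TX.
No segregation rule bars Category FG with Category TX.

Yes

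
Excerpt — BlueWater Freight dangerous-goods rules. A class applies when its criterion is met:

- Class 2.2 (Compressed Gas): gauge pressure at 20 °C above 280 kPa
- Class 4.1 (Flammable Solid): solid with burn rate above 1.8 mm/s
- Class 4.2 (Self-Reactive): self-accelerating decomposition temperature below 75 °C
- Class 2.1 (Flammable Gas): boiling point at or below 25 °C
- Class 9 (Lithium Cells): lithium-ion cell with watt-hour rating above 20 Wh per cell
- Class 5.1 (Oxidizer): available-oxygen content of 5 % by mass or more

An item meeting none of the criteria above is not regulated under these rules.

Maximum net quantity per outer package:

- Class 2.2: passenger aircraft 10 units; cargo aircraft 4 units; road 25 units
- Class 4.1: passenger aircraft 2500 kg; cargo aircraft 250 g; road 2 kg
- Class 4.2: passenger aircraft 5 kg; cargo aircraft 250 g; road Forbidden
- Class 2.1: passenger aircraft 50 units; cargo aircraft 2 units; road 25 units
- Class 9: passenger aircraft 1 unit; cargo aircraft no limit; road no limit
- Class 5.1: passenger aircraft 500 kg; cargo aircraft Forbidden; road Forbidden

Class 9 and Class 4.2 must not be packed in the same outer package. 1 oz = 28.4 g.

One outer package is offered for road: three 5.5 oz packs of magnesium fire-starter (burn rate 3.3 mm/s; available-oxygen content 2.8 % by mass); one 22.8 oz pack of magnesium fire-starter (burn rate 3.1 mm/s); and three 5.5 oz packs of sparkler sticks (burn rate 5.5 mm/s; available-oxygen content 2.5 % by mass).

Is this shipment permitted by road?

Yes

Burn rate 3.3 mm/s meets the Class 4.1 criterion (Flammable Solid), so the magnesium fire-starter is Class 4.1.
The magnesium fire-starter has burn rate 3.1 mm/s, which is > 1.8 mm/s, so it is Class 4.1 (Flammable Solid).
Sparkler sticks: burn rate 5.5 mm/s > 1.8 mm/s → Class 4.1 (Flammable Solid).
Total Class 4.1: (three 5.5 oz packs = 468.6 g) + (one 22.8 oz pack = 647.52 g) + (three 5.5 oz packs = 468.6 g) = 1584.72 g.
1584.72 g is within the road limit of 2 kg for Class 4.1.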